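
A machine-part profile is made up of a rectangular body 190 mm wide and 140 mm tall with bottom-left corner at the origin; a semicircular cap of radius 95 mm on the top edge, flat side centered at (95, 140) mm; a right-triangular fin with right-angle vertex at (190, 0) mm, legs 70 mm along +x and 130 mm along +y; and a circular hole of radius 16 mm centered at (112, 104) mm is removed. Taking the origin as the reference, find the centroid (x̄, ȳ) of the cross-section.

x̄ = 106.79 mm, ȳ = 101.79 mm

Part | A | x̄ᵢ | ȳᵢ | A·x̄ᵢ | A·ȳᵢ
rectangular body | 26600.00 | 95.00 | 70.00 | 2527000.00 | 1862000.00
semicircular top | 14176.44 | 95.00 | 180.32 | 1346761.50 | 2556284.49
triangular fin | 4550.00 | 213.33 | 43.33 | 970666.67 | 197166.67
hole | -804.25 | 112.00 | 104.00 | -90075.74 | -83641.76
Σ | 44522.19 |  |  | 4754352.42 | 4531809.40
x̄ = 4754352.42 / 44522.19 = 106.79 mm
ȳ = 4531809.40 / 44522.19 = 101.79 mm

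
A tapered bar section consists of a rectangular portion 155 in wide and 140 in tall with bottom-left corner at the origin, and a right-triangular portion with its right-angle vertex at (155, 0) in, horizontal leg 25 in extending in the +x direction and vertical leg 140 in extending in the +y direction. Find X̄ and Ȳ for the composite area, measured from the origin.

rectangular portion: A = 155 × 140 = 21700.00, centroid at (77.50, 70.00).
triangular portion: A = ½·25·140 = 1750.00, centroid at (163.33, 46.67).
ΣA = 23450.00 in², ΣAX̄ = 1967583.33 in³, ΣAȲ = 1600666.67 in³.
X̄ = 1967583.33/23450.00 = 83.91 in; Ȳ = 1600666.67/23450.00 = 68.26 in.

X̄ = 83.91 in, Ȳ = 68.26 in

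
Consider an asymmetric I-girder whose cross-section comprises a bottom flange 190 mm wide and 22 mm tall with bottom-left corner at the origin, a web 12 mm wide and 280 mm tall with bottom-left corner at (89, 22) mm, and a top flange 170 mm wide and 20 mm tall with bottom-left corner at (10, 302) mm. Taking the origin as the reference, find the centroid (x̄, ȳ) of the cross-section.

bottom flange: A = 190 × 22 = 4180.00, centroid at (95.00, 11.00).
web: A = 12 × 280 = 3360.00, centroid at (95.00, 162.00).
top flange: A = 170 × 20 = 3400.00, centroid at (95.00, 312.00).
ΣA = 10940.00 mm², ΣAx̄ = 1039300.00 mm³, ΣAȳ = 1651100.00 mm³.
x̄ = 1039300.00/10940.00 = 95.00 mm; ȳ = 1651100.00/10940.00 = 150.92 mm.

x̄ = 95.00 mm, ȳ = 150.92 mm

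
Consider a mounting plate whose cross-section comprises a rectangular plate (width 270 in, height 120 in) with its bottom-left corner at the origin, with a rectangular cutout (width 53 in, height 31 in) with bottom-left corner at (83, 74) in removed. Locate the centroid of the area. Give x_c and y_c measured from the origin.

Part | A | x̄ᵢ | ȳᵢ | A·x̄ᵢ | A·ȳᵢ
plate | 32400.00 | 135.00 | 60.00 | 4374000.00 | 1944000.00
hole | -1643.00 | 109.50 | 89.50 | -179908.50 | -147048.50
Σ | 30757.00 |  |  | 4194091.50 | 1796951.50
x_c = 4194091.50 / 30757.00 = 136.36 in
y_c = 1796951.50 / 30757.00 = 58.42 in

x_c = 136.36 in, y_c = 58.42 in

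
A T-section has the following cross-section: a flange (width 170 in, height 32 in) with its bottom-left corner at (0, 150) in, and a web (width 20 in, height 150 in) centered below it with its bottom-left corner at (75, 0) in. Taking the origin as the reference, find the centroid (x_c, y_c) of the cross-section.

web: A = 20 × 150 = 3000.00, centroid at (85.00, 75.00).
flange: A = 170 × 32 = 5440.00, centroid at (85.00, 166.00).
ΣA = 8440.00 in², ΣAx_c = 717400.00 in³, ΣAy_c = 1128040.00 in³.
x_c = 717400.00/8440.00 = 85.00 in; y_c = 1128040.00/8440.00 = 133.65 in.

x_c = 85.00 in, y_c = 133.65 in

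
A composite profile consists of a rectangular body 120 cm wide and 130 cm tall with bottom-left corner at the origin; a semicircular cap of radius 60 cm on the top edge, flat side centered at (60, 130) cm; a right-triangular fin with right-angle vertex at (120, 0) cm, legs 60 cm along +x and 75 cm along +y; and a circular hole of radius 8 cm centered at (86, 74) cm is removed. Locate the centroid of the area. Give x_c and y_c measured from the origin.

x_c = 67.50 cm, y_c = 83.01 cm

rectangular body: A = 120 × 130 = 15600.00, centroid at (60.00, 65.00).
semicircular top: A = ½π·60² = 5654.87, centroid at (60.00, 155.46).
triangular fin: A = ½·60·75 = 2250.00, centroid at (140.00, 25.00).
hole: A = −π·8² = -201.06, centroid at (86.00, 74.00).
ΣA = 23303.80 cm²
ΣAx_c = (15600.00)(60.00) + (5654.87)(60.00) + (2250.00)(140.00) + (-201.06)(86.00) = 1573000.68 cm³
ΣAy_c = (15600.00)(65.00) + (5654.87)(155.46) + (2250.00)(25.00) + (-201.06)(74.00) = 1934504.10 cm³
x_c = 1573000.68 / 23303.80 = 67.50 cm
y_c = 1934504.10 / 23303.80 = 83.01 cm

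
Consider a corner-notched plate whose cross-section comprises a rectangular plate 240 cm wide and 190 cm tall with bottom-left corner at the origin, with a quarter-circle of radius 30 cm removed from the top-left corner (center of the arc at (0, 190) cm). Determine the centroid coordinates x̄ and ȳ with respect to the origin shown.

plate: A = 240 × 190 = 45600.00, centroid at (120.00, 95.00).
removed quarter-circle: A = −¼π·30² = -706.86, centroid at (12.73, 177.27).
ΣA = 44893.14 cm², ΣAx̄ = 5463000.00 cm³, ΣAȳ = 4206696.91 cm³.
x̄ = 5463000.00/44893.14 = 121.69 cm; ȳ = 4206696.91/44893.14 = 93.70 cm.

x̄ = 121.69 cm, ȳ = 93.70 cm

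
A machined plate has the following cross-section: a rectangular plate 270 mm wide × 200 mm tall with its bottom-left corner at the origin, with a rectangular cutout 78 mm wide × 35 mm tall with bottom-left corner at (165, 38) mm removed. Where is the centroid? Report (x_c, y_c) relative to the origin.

plate: A = 270 × 200 = 54000.00, centroid at (135.00, 100.00).
hole: A = −(78 × 35) = -2730.00, centroid at (204.00, 55.50).
ΣA = 51270.00 mm²
ΣAx_c = (54000.00)(135.00) + (-2730.00)(204.00) = 6733080.00 mm³
ΣAy_c = (54000.00)(100.00) + (-2730.00)(55.50) = 5248485.00 mm³
x_c = 6733080.00 / 51270.00 = 131.33 mm
y_c = 5248485.00 / 51270.00 = 102.37 mm

x_c = 131.33 mm, y_c = 102.37 mm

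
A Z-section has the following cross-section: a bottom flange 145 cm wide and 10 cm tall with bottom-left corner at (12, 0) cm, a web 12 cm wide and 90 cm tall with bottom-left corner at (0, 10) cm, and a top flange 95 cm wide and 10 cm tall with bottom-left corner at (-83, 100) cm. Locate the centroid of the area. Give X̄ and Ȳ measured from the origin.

X̄ = 27.38 cm, Ȳ = 47.82 cm

bottom flange: A = 145 × 10 = 1450.00, centroid at (84.50, 5.00).
web: A = 12 × 90 = 1080.00, centroid at (6.00, 55.00).
top flange: A = 95 × 10 = 950.00, centroid at (-35.50, 105.00).
ΣA = 3480.00 cm²
ΣAX̄ = (1450.00)(84.50) + (1080.00)(6.00) + (950.00)(-35.50) = 95280.00 cm³
ΣAȲ = (1450.00)(5.00) + (1080.00)(55.00) + (950.00)(105.00) = 166400.00 cm³
X̄ = 95280.00 / 3480.00 = 27.38 cm
Ȳ = 166400.00 / 3480.00 = 47.82 cm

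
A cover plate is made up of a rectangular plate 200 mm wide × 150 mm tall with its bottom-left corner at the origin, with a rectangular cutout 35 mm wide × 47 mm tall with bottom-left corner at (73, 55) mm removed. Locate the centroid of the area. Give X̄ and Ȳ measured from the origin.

plate: A = 200 × 150 = 30000.00, centroid at (100.00, 75.00).
hole: A = −(35 × 47) = -1645.00, centroid at (90.50, 78.50).
ΣA = 28355.00 mm²
ΣAX̄ = (30000.00)(100.00) + (-1645.00)(90.50) = 2851127.50 mm³
ΣAȲ = (30000.00)(75.00) + (-1645.00)(78.50) = 2120867.50 mm³
X̄ = 2851127.50 / 28355.00 = 100.55 mm
Ȳ = 2120867.50 / 28355.00 = 74.80 mm

X̄ = 100.55 mm, Ȳ = 74.80 mm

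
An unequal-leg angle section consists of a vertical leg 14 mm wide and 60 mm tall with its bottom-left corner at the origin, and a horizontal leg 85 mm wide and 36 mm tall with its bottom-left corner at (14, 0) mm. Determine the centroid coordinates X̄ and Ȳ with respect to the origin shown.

vertical leg: A = 14 × 60 = 840.00, centroid at (7.00, 30.00).
horizontal leg: A = 85 × 36 = 3060.00, centroid at (56.50, 18.00).
ΣA = 3900.00 mm², ΣAX̄ = 178770.00 mm³, ΣAȲ = 80280.00 mm³.
X̄ = 178770.00/3900.00 = 45.84 mm; Ȳ = 80280.00/3900.00 = 20.58 mm.

X̄ = 45.84 mm, Ȳ = 20.58 mm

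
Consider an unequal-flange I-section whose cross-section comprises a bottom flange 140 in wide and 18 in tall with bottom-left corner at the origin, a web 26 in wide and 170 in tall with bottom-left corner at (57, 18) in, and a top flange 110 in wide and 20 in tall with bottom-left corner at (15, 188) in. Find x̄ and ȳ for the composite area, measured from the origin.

bottom flange: A = 140 × 18 = 2520.00, centroid at (70.00, 9.00).
web: A = 26 × 170 = 4420.00, centroid at (70.00, 103.00).
top flange: A = 110 × 20 = 2200.00, centroid at (70.00, 198.00).
ΣA = 9140.00 in², ΣAx̄ = 639800.00 in³, ΣAȳ = 913540.00 in³.
x̄ = 639800.00/9140.00 = 70.00 in; ȳ = 913540.00/9140.00 = 99.95 in.

x̄ = 70.00 in, ȳ = 99.95 in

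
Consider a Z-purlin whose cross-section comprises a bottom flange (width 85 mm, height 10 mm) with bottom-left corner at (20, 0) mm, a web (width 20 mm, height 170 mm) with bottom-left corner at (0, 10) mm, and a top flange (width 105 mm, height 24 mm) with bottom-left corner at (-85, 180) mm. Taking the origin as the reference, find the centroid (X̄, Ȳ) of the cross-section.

bottom flange: A = 85 × 10 = 850.00, centroid at (62.50, 5.00).
web: A = 20 × 170 = 3400.00, centroid at (10.00, 95.00).
top flange: A = 105 × 24 = 2520.00, centroid at (-32.50, 192.00).
ΣA = 6770.00 mm²
ΣAX̄ = (850.00)(62.50) + (3400.00)(10.00) + (2520.00)(-32.50) = 5225.00 mm³
ΣAȲ = (850.00)(5.00) + (3400.00)(95.00) + (2520.00)(192.00) = 811090.00 mm³
X̄ = 5225.00 / 6770.00 = 0.77 mm
Ȳ = 811090.00 / 6770.00 = 119.81 mm

X̄ = 0.77 mm, Ȳ = 119.81 mm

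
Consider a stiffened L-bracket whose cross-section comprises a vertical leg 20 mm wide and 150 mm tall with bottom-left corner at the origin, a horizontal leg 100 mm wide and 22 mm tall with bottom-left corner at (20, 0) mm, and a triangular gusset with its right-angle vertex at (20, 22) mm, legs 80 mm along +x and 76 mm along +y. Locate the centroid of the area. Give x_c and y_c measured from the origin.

x_c = 39.55 mm, y_c = 47.71 mm

Part | A | x̄ᵢ | ȳᵢ | A·x̄ᵢ | A·ȳᵢ
vertical leg | 3000.00 | 10.00 | 75.00 | 30000.00 | 225000.00
horizontal leg | 2200.00 | 70.00 | 11.00 | 154000.00 | 24200.00
gusset | 3040.00 | 46.67 | 47.33 | 141866.67 | 143893.33
Σ | 8240.00 |  |  | 325866.67 | 393093.33
x_c = 325866.67 / 8240.00 = 39.55 mm
y_c = 393093.33 / 8240.00 = 47.71 mm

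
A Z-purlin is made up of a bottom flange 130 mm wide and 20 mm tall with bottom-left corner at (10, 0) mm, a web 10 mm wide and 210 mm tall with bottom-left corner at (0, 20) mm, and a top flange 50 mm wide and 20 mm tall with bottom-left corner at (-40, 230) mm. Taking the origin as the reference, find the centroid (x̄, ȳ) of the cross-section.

x̄ = 33.42 mm, ȳ = 92.72 mm

bottom flange: A = 130 × 20 = 2600.00, centroid at (75.00, 10.00).
web: A = 10 × 210 = 2100.00, centroid at (5.00, 125.00).
top flange: A = 50 × 20 = 1000.00, centroid at (-15.00, 240.00).
ΣA = 5700.00 mm²
ΣAx̄ = (2600.00)(75.00) + (2100.00)(5.00) + (1000.00)(-15.00) = 190500.00 mm³
ΣAȳ = (2600.00)(10.00) + (2100.00)(125.00) + (1000.00)(240.00) = 528500.00 mm³
x̄ = 190500.00 / 5700.00 = 33.42 mm
ȳ = 528500.00 / 5700.00 = 92.72 mm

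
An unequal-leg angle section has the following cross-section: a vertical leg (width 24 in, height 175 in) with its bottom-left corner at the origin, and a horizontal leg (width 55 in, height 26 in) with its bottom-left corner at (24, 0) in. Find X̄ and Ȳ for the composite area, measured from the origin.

X̄ = 22.03 in, Ȳ = 68.58 in

Part | A | x̄ᵢ | ȳᵢ | A·x̄ᵢ | A·ȳᵢ
vertical leg | 4200.00 | 12.00 | 87.50 | 50400.00 | 367500.00
horizontal leg | 1430.00 | 51.50 | 13.00 | 73645.00 | 18590.00
Σ | 5630.00 |  |  | 124045.00 | 386090.00
X̄ = 124045.00 / 5630.00 = 22.03 in
Ȳ = 386090.00 / 5630.00 = 68.58 in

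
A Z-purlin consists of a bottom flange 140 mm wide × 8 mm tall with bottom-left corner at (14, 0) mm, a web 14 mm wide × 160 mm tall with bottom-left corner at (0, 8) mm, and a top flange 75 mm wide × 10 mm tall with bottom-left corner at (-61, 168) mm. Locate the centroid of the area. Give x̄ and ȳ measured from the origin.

bottom flange: A = 140 × 8 = 1120.00, centroid at (84.00, 4.00).
web: A = 14 × 160 = 2240.00, centroid at (7.00, 88.00).
top flange: A = 75 × 10 = 750.00, centroid at (-23.50, 173.00).
ΣA = 4110.00 mm², ΣAx̄ = 92135.00 mm³, ΣAȳ = 331350.00 mm³.
x̄ = 92135.00/4110.00 = 22.42 mm; ȳ = 331350.00/4110.00 = 80.62 mm.

x̄ = 22.42 mm, ȳ = 80.62 mm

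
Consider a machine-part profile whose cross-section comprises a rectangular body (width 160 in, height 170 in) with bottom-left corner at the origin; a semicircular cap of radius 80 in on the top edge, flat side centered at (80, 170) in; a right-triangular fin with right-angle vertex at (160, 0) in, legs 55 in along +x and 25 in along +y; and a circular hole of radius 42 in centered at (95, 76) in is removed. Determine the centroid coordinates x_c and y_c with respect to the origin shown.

x_c = 79.52 in, y_c = 121.82 in

Part | A | x̄ᵢ | ȳᵢ | A·x̄ᵢ | A·ȳᵢ
rectangular body | 27200.00 | 80.00 | 85.00 | 2176000.00 | 2312000.00
semicircular top | 10053.10 | 80.00 | 203.95 | 804247.72 | 2050359.74
triangular fin | 687.50 | 178.33 | 8.33 | 122604.17 | 5729.17
hole | -5541.77 | 95.00 | 76.00 | -526468.10 | -421174.48
Σ | 32398.83 |  |  | 2576383.79 | 3946914.43
x_c = 2576383.79 / 32398.83 = 79.52 in
y_c = 3946914.43 / 32398.83 = 121.82 in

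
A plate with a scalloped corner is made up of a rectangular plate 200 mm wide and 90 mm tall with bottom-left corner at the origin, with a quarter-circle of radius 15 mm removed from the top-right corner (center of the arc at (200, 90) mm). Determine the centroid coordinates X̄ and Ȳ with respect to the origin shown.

X̄ = 99.07 mm, Ȳ = 44.62 mm

plate: A = 200 × 90 = 18000.00, centroid at (100.00, 45.00).
removed quarter-circle: A = −¼π·15² = -176.71, centroid at (193.63, 83.63).
ΣA = 17823.29 mm²
ΣAX̄ = (18000.00)(100.00) + (-176.71)(193.63) = 1765782.08 mm³
ΣAȲ = (18000.00)(45.00) + (-176.71)(83.63) = 795220.69 mm³
X̄ = 1765782.08 / 17823.29 = 99.07 mm
Ȳ = 795220.69 / 17823.29 = 44.62 mm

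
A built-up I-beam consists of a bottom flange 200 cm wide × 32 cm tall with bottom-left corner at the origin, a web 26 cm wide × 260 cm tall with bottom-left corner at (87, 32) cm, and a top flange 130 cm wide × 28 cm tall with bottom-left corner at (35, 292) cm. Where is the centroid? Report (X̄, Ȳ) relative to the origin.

Part | A | x̄ᵢ | ȳᵢ | A·x̄ᵢ | A·ȳᵢ
bottom flange | 6400.00 | 100.00 | 16.00 | 640000.00 | 102400.00
web | 6760.00 | 100.00 | 162.00 | 676000.00 | 1095120.00
top flange | 3640.00 | 100.00 | 306.00 | 364000.00 | 1113840.00
Σ | 16800.00 |  |  | 1680000.00 | 2311360.00
X̄ = 1680000.00 / 16800.00 = 100.00 cm
Ȳ = 2311360.00 / 16800.00 = 137.58 cm

X̄ = 100.00 cm, Ȳ = 137.58 cm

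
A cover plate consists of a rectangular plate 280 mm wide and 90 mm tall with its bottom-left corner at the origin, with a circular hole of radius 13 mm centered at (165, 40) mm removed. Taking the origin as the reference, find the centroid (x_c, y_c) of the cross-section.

plate: A = 280 × 90 = 25200.00, centroid at (140.00, 45.00).
hole: A = −π·13² = -530.93, centroid at (165.00, 40.00).
ΣA = 24669.07 mm²
ΣAx_c = (25200.00)(140.00) + (-530.93)(165.00) = 3440396.69 mm³
ΣAy_c = (25200.00)(45.00) + (-530.93)(40.00) = 1112762.83 mm³
x_c = 3440396.69 / 24669.07 = 139.46 mm
y_c = 1112762.83 / 24669.07 = 45.11 mm

x_c = 139.46 mm, y_c = 45.11 mm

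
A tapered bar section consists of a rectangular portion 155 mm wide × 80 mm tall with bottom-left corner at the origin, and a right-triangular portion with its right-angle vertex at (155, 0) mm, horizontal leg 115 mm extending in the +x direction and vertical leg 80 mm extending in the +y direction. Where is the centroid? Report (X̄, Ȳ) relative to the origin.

X̄ = 108.84 mm, Ȳ = 36.39 mm

rectangular portion: A = 155 × 80 = 12400.00, centroid at (77.50, 40.00).
triangular portion: A = ½·115·80 = 4600.00, centroid at (193.33, 26.67).
ΣA = 17000.00 mm²
ΣAX̄ = (12400.00)(77.50) + (4600.00)(193.33) = 1850333.33 mm³
ΣAȲ = (12400.00)(40.00) + (4600.00)(26.67) = 618666.67 mm³
X̄ = 1850333.33 / 17000.00 = 108.84 mm
Ȳ = 618666.67 / 17000.00 = 36.39 mm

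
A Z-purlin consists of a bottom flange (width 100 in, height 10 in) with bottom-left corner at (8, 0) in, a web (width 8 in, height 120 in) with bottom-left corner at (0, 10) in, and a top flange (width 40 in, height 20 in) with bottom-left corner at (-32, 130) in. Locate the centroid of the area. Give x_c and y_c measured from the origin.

x_c = 18.93 in, y_c = 66.74 in

Part | A | x̄ᵢ | ȳᵢ | A·x̄ᵢ | A·ȳᵢ
bottom flange | 1000.00 | 58.00 | 5.00 | 58000.00 | 5000.00
web | 960.00 | 4.00 | 70.00 | 3840.00 | 67200.00
top flange | 800.00 | -12.00 | 140.00 | -9600.00 | 112000.00
Σ | 2760.00 |  |  | 52240.00 | 184200.00
x_c = 52240.00 / 2760.00 = 18.93 in
y_c = 184200.00 / 2760.00 = 66.74 in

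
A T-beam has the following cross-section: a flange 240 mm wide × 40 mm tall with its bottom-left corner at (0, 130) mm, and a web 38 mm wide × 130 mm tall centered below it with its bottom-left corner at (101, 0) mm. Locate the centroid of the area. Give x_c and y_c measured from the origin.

web: A = 38 × 130 = 4940.00, centroid at (120.00, 65.00).
flange: A = 240 × 40 = 9600.00, centroid at (120.00, 150.00).
ΣA = 14540.00 mm², ΣAx_c = 1744800.00 mm³, ΣAy_c = 1761100.00 mm³.
x_c = 1744800.00/14540.00 = 120.00 mm; y_c = 1761100.00/14540.00 = 121.12 mm.

x_c = 120.00 mm, y_c = 121.12 mm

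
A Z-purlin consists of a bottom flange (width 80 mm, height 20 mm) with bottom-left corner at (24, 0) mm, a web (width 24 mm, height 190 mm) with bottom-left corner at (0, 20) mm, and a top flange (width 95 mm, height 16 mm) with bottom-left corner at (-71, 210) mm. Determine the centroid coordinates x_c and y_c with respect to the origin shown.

x_c = 15.81 mm, y_c = 113.51 mm

bottom flange: A = 80 × 20 = 1600.00, centroid at (64.00, 10.00).
web: A = 24 × 190 = 4560.00, centroid at (12.00, 115.00).
top flange: A = 95 × 16 = 1520.00, centroid at (-23.50, 218.00).
ΣA = 7680.00 mm²
ΣAx_c = (1600.00)(64.00) + (4560.00)(12.00) + (1520.00)(-23.50) = 121400.00 mm³
ΣAy_c = (1600.00)(10.00) + (4560.00)(115.00) + (1520.00)(218.00) = 871760.00 mm³
x_c = 121400.00 / 7680.00 = 15.81 mm
y_c = 871760.00 / 7680.00 = 113.51 mm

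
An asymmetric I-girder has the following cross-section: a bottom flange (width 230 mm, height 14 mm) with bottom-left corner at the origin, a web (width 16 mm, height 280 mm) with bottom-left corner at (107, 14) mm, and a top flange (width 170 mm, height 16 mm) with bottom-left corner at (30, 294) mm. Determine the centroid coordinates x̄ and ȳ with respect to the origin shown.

x̄ = 115.00 mm, ȳ = 147.21 mm

Part | A | x̄ᵢ | ȳᵢ | A·x̄ᵢ | A·ȳᵢ
bottom flange | 3220.00 | 115.00 | 7.00 | 370300.00 | 22540.00
web | 4480.00 | 115.00 | 154.00 | 515200.00 | 689920.00
top flange | 2720.00 | 115.00 | 302.00 | 312800.00 | 821440.00
Σ | 10420.00 |  |  | 1198300.00 | 1533900.00
x̄ = 1198300.00 / 10420.00 = 115.00 mm
ȳ = 1533900.00 / 10420.00 = 147.21 mm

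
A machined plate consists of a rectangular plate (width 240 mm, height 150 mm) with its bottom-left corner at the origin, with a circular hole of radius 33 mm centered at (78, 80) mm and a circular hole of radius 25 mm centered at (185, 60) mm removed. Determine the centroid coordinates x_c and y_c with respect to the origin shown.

plate: A = 240 × 150 = 36000.00, centroid at (120.00, 75.00).
hole 1: A = −π·33² = -3421.19, centroid at (78.00, 80.00).
hole 2: A = −π·25² = -1963.50, centroid at (185.00, 60.00).
ΣA = 30615.31 mm², ΣAx_c = 3689900.19 mm³, ΣAy_c = 2308494.72 mm³.
x_c = 3689900.19/30615.31 = 120.52 mm; y_c = 2308494.72/30615.31 = 75.40 mm.

x_c = 120.52 mm, y_c = 75.40 mm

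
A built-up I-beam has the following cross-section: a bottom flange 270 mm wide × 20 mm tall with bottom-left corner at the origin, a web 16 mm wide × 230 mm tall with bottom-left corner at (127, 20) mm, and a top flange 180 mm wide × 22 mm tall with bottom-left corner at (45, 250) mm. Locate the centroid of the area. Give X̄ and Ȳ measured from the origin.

X̄ = 135.00 mm, Ȳ = 121.50 mm

Part | A | x̄ᵢ | ȳᵢ | A·x̄ᵢ | A·ȳᵢ
bottom flange | 5400.00 | 135.00 | 10.00 | 729000.00 | 54000.00
web | 3680.00 | 135.00 | 135.00 | 496800.00 | 496800.00
top flange | 3960.00 | 135.00 | 261.00 | 534600.00 | 1033560.00
Σ | 13040.00 |  |  | 1760400.00 | 1584360.00
X̄ = 1760400.00 / 13040.00 = 135.00 mm
Ȳ = 1584360.00 / 13040.00 = 121.50 mm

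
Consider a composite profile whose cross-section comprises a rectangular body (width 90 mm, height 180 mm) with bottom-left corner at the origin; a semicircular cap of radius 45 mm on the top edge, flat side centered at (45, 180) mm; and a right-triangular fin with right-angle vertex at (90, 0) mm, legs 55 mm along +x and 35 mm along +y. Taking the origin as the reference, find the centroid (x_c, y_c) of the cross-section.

rectangular body: A = 90 × 180 = 16200.00, centroid at (45.00, 90.00).
semicircular top: A = ½π·45² = 3180.86, centroid at (45.00, 199.10).
triangular fin: A = ½·55·35 = 962.50, centroid at (108.33, 11.67).
ΣA = 20343.36 mm²
ΣAx_c = (16200.00)(45.00) + (3180.86)(45.00) + (962.50)(108.33) = 976409.65 mm³
ΣAy_c = (16200.00)(90.00) + (3180.86)(199.10) + (962.50)(11.67) = 2102534.43 mm³
x_c = 976409.65 / 20343.36 = 48.00 mm
y_c = 2102534.43 / 20343.36 = 103.35 mm

x_c = 48.00 mm, y_c = 103.35 mm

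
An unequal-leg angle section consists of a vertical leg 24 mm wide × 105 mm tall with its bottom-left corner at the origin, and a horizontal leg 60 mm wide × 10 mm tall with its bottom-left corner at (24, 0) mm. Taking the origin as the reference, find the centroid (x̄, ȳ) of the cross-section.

x̄ = 20.08 mm, ȳ = 43.37 mm

Part | A | x̄ᵢ | ȳᵢ | A·x̄ᵢ | A·ȳᵢ
vertical leg | 2520.00 | 12.00 | 52.50 | 30240.00 | 132300.00
horizontal leg | 600.00 | 54.00 | 5.00 | 32400.00 | 3000.00
Σ | 3120.00 |  |  | 62640.00 | 135300.00
x̄ = 62640.00 / 3120.00 = 20.08 mm
ȳ = 135300.00 / 3120.00 = 43.37 mm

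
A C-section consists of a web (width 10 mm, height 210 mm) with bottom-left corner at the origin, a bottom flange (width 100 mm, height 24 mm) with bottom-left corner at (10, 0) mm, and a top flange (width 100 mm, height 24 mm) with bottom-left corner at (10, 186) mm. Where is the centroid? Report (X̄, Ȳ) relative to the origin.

X̄ = 43.26 mm, Ȳ = 105.00 mm

web: A = 10 × 210 = 2100.00, centroid at (5.00, 105.00).
bottom flange: A = 100 × 24 = 2400.00, centroid at (60.00, 12.00).
top flange: A = 100 × 24 = 2400.00, centroid at (60.00, 198.00).
ΣA = 6900.00 mm²
ΣAX̄ = (2100.00)(5.00) + (2400.00)(60.00) + (2400.00)(60.00) = 298500.00 mm³
ΣAȲ = (2100.00)(105.00) + (2400.00)(12.00) + (2400.00)(198.00) = 724500.00 mm³
X̄ = 298500.00 / 6900.00 = 43.26 mm
Ȳ = 724500.00 / 6900.00 = 105.00 mm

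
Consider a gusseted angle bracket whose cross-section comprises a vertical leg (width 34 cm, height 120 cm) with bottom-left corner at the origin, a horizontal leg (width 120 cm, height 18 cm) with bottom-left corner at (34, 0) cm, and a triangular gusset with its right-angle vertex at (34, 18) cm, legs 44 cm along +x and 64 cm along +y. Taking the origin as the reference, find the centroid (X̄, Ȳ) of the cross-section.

X̄ = 44.58 cm, Ȳ = 41.79 cm

vertical leg: A = 34 × 120 = 4080.00, centroid at (17.00, 60.00).
horizontal leg: A = 120 × 18 = 2160.00, centroid at (94.00, 9.00).
gusset: A = ½·44·64 = 1408.00, centroid at (48.67, 39.33).
ΣA = 7648.00 cm², ΣAX̄ = 340922.67 cm³, ΣAȲ = 319621.33 cm³.
X̄ = 340922.67/7648.00 = 44.58 cm; Ȳ = 319621.33/7648.00 = 41.79 cm.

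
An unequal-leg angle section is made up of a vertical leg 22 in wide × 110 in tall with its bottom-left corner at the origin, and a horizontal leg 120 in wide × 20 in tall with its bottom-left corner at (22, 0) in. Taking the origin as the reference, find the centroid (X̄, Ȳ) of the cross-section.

X̄ = 46.35 in, Ȳ = 32.59 in

Part | A | x̄ᵢ | ȳᵢ | A·x̄ᵢ | A·ȳᵢ
vertical leg | 2420.00 | 11.00 | 55.00 | 26620.00 | 133100.00
horizontal leg | 2400.00 | 82.00 | 10.00 | 196800.00 | 24000.00
Σ | 4820.00 |  |  | 223420.00 | 157100.00
X̄ = 223420.00 / 4820.00 = 46.35 in
Ȳ = 157100.00 / 4820.00 = 32.59 in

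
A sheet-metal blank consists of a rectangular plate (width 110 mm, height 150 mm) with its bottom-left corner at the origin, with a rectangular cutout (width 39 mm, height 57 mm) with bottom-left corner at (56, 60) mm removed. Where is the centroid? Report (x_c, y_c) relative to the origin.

x_c = 51.81 mm, y_c = 72.90 mm

plate: A = 110 × 150 = 16500.00, centroid at (55.00, 75.00).
hole: A = −(39 × 57) = -2223.00, centroid at (75.50, 88.50).
ΣA = 14277.00 mm², ΣAx_c = 739663.50 mm³, ΣAy_c = 1040764.50 mm³.
x_c = 739663.50/14277.00 = 51.81 mm; y_c = 1040764.50/14277.00 = 72.90 mm.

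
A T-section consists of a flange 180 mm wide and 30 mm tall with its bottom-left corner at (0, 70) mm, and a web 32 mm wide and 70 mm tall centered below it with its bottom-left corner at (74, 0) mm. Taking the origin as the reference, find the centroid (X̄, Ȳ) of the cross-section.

web: A = 32 × 70 = 2240.00, centroid at (90.00, 35.00).
flange: A = 180 × 30 = 5400.00, centroid at (90.00, 85.00).
ΣA = 7640.00 mm²
ΣAX̄ = (2240.00)(90.00) + (5400.00)(90.00) = 687600.00 mm³
ΣAȲ = (2240.00)(35.00) + (5400.00)(85.00) = 537400.00 mm³
X̄ = 687600.00 / 7640.00 = 90.00 mm
Ȳ = 537400.00 / 7640.00 = 70.34 mm

X̄ = 90.00 mm, Ȳ = 70.34 mm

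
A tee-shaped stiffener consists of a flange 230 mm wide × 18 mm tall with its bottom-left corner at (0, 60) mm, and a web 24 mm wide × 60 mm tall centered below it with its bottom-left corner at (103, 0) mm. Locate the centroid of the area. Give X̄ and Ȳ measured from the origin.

X̄ = 115.00 mm, Ȳ = 58.94 mm

Part | A | x̄ᵢ | ȳᵢ | A·x̄ᵢ | A·ȳᵢ
web | 1440.00 | 115.00 | 30.00 | 165600.00 | 43200.00
flange | 4140.00 | 115.00 | 69.00 | 476100.00 | 285660.00
Σ | 5580.00 |  |  | 641700.00 | 328860.00
X̄ = 641700.00 / 5580.00 = 115.00 mm
Ȳ = 328860.00 / 5580.00 = 58.94 mm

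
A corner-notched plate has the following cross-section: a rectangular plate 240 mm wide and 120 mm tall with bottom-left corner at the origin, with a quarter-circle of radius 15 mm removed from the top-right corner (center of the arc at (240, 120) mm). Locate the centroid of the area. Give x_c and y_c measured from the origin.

x_c = 119.30 mm, y_c = 59.67 mm

plate: A = 240 × 120 = 28800.00, centroid at (120.00, 60.00).
removed quarter-circle: A = −¼π·15² = -176.71, centroid at (233.63, 113.63).
ΣA = 28623.29 mm², ΣAx_c = 3414713.50 mm³, ΣAy_c = 1707919.25 mm³.
x_c = 3414713.50/28623.29 = 119.30 mm; y_c = 1707919.25/28623.29 = 59.67 mm.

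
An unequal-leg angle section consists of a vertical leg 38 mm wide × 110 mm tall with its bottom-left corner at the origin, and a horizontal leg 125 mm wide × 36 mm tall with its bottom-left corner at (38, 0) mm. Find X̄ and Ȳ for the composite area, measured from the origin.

Part | A | x̄ᵢ | ȳᵢ | A·x̄ᵢ | A·ȳᵢ
vertical leg | 4180.00 | 19.00 | 55.00 | 79420.00 | 229900.00
horizontal leg | 4500.00 | 100.50 | 18.00 | 452250.00 | 81000.00
Σ | 8680.00 |  |  | 531670.00 | 310900.00
X̄ = 531670.00 / 8680.00 = 61.25 mm
Ȳ = 310900.00 / 8680.00 = 35.82 mm

X̄ = 61.25 mm, Ȳ = 35.82 mm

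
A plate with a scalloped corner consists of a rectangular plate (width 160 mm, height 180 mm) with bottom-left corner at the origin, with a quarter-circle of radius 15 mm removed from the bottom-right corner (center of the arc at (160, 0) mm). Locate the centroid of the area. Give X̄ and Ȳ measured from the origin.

X̄ = 79.55 mm, Ȳ = 90.52 mm

plate: A = 160 × 180 = 28800.00, centroid at (80.00, 90.00).
removed quarter-circle: A = −¼π·15² = -176.71, centroid at (153.63, 6.37).
ΣA = 28623.29 mm²
ΣAX̄ = (28800.00)(80.00) + (-176.71)(153.63) = 2276850.67 mm³
ΣAȲ = (28800.00)(90.00) + (-176.71)(6.37) = 2590875.00 mm³
X̄ = 2276850.67 / 28623.29 = 79.55 mm
Ȳ = 2590875.00 / 28623.29 = 90.52 mm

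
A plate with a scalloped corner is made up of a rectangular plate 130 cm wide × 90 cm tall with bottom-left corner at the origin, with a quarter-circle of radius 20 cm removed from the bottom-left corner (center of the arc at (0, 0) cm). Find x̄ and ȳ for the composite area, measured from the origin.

x̄ = 66.56 cm, ȳ = 46.01 cm

plate: A = 130 × 90 = 11700.00, centroid at (65.00, 45.00).
removed quarter-circle: A = −¼π·20² = -314.16, centroid at (8.49, 8.49).
ΣA = 11385.84 cm², ΣAx̄ = 757833.33 cm³, ΣAȳ = 523833.33 cm³.
x̄ = 757833.33/11385.84 = 66.56 cm; ȳ = 523833.33/11385.84 = 46.01 cm.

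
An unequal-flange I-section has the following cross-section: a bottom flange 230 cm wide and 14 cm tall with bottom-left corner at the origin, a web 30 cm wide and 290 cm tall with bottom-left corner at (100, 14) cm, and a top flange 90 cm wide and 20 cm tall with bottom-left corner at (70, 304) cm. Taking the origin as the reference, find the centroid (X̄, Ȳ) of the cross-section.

bottom flange: A = 230 × 14 = 3220.00, centroid at (115.00, 7.00).
web: A = 30 × 290 = 8700.00, centroid at (115.00, 159.00).
top flange: A = 90 × 20 = 1800.00, centroid at (115.00, 314.00).
ΣA = 13720.00 cm², ΣAX̄ = 1577800.00 cm³, ΣAȲ = 1971040.00 cm³.
X̄ = 1577800.00/13720.00 = 115.00 cm; Ȳ = 1971040.00/13720.00 = 143.66 cm.

X̄ = 115.00 cm, Ȳ = 143.66 cm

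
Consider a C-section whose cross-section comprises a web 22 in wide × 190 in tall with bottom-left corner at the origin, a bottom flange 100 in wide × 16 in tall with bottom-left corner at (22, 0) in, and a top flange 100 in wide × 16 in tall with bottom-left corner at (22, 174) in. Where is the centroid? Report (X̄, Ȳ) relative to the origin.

X̄ = 37.45 in, Ȳ = 95.00 in

web: A = 22 × 190 = 4180.00, centroid at (11.00, 95.00).
bottom flange: A = 100 × 16 = 1600.00, centroid at (72.00, 8.00).
top flange: A = 100 × 16 = 1600.00, centroid at (72.00, 182.00).
ΣA = 7380.00 in²
ΣAX̄ = (4180.00)(11.00) + (1600.00)(72.00) + (1600.00)(72.00) = 276380.00 in³
ΣAȲ = (4180.00)(95.00) + (1600.00)(8.00) + (1600.00)(182.00) = 701100.00 in³
X̄ = 276380.00 / 7380.00 = 37.45 in
Ȳ = 701100.00 / 7380.00 = 95.00 in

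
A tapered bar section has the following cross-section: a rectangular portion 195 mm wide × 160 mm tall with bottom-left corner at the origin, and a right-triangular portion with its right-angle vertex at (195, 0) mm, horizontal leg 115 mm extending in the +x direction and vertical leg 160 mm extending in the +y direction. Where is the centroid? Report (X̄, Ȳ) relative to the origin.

Part | A | x̄ᵢ | ȳᵢ | A·x̄ᵢ | A·ȳᵢ
rectangular portion | 31200.00 | 97.50 | 80.00 | 3042000.00 | 2496000.00
triangular portion | 9200.00 | 233.33 | 53.33 | 2146666.67 | 490666.67
Σ | 40400.00 |  |  | 5188666.67 | 2986666.67
X̄ = 5188666.67 / 40400.00 = 128.43 mm
Ȳ = 2986666.67 / 40400.00 = 73.93 mm

X̄ = 128.43 mm, Ȳ = 73.93 mm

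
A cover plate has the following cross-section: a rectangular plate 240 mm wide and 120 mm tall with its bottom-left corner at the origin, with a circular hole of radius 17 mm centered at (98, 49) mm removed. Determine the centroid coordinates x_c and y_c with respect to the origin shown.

plate: A = 240 × 120 = 28800.00, centroid at (120.00, 60.00).
hole: A = −π·17² = -907.92, centroid at (98.00, 49.00).
ΣA = 27892.08 mm²
ΣAx_c = (28800.00)(120.00) + (-907.92)(98.00) = 3367023.81 mm³
ΣAy_c = (28800.00)(60.00) + (-907.92)(49.00) = 1683511.91 mm³
x_c = 3367023.81 / 27892.08 = 120.72 mm
y_c = 1683511.91 / 27892.08 = 60.36 mm

x_c = 120.72 mm, y_c = 60.36 mm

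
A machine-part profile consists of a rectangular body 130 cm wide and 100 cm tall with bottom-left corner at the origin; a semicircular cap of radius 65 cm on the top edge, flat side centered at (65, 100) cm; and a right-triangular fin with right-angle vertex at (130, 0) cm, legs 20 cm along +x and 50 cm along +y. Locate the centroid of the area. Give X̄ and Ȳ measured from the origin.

rectangular body: A = 130 × 100 = 13000.00, centroid at (65.00, 50.00).
semicircular top: A = ½π·65² = 6636.61, centroid at (65.00, 127.59).
triangular fin: A = ½·20·50 = 500.00, centroid at (136.67, 16.67).
ΣA = 20136.61 cm², ΣAX̄ = 1344713.27 cm³, ΣAȲ = 1505078.11 cm³.
X̄ = 1344713.27/20136.61 = 66.78 cm; Ȳ = 1505078.11/20136.61 = 74.74 cm.

X̄ = 66.78 cm, Ȳ = 74.74 cm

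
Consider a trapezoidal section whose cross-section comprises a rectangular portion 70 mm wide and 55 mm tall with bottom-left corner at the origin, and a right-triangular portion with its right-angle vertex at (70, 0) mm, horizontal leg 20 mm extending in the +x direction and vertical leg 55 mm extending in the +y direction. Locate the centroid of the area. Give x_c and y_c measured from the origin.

x_c = 40.21 mm, y_c = 26.35 mm

Part | A | x̄ᵢ | ȳᵢ | A·x̄ᵢ | A·ȳᵢ
rectangular portion | 3850.00 | 35.00 | 27.50 | 134750.00 | 105875.00
triangular portion | 550.00 | 76.67 | 18.33 | 42166.67 | 10083.33
Σ | 4400.00 |  |  | 176916.67 | 115958.33
x_c = 176916.67 / 4400.00 = 40.21 mm
y_c = 115958.33 / 4400.00 = 26.35 mm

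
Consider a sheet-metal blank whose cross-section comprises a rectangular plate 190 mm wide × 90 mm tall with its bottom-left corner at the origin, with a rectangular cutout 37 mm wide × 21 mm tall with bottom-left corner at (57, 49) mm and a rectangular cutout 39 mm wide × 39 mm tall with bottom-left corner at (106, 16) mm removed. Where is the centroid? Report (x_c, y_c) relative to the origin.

plate: A = 190 × 90 = 17100.00, centroid at (95.00, 45.00).
hole 1: A = −(37 × 21) = -777.00, centroid at (75.50, 59.50).
hole 2: A = −(39 × 39) = -1521.00, centroid at (125.50, 35.50).
ΣA = 14802.00 mm², ΣAx_c = 1374951.00 mm³, ΣAy_c = 669273.00 mm³.
x_c = 1374951.00/14802.00 = 92.89 mm; y_c = 669273.00/14802.00 = 45.22 mm.

x_c = 92.89 mm, y_c = 45.22 mm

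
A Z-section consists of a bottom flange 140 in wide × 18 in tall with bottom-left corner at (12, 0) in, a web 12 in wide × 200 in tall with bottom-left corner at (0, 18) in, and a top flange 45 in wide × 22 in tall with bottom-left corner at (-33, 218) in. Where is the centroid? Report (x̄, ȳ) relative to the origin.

x̄ = 35.64 in, ȳ = 90.12 in

bottom flange: A = 140 × 18 = 2520.00, centroid at (82.00, 9.00).
web: A = 12 × 200 = 2400.00, centroid at (6.00, 118.00).
top flange: A = 45 × 22 = 990.00, centroid at (-10.50, 229.00).
ΣA = 5910.00 in², ΣAx̄ = 210645.00 in³, ΣAȳ = 532590.00 in³.
x̄ = 210645.00/5910.00 = 35.64 in; ȳ = 532590.00/5910.00 = 90.12 in.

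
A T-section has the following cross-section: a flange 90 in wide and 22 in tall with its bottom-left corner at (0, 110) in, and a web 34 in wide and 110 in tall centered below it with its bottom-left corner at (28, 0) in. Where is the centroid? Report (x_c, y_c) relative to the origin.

web: A = 34 × 110 = 3740.00, centroid at (45.00, 55.00).
flange: A = 90 × 22 = 1980.00, centroid at (45.00, 121.00).
ΣA = 5720.00 in²
ΣAx_c = (3740.00)(45.00) + (1980.00)(45.00) = 257400.00 in³
ΣAy_c = (3740.00)(55.00) + (1980.00)(121.00) = 445280.00 in³
x_c = 257400.00 / 5720.00 = 45.00 in
y_c = 445280.00 / 5720.00 = 77.85 in

x_c = 45.00 in, y_c = 77.85 in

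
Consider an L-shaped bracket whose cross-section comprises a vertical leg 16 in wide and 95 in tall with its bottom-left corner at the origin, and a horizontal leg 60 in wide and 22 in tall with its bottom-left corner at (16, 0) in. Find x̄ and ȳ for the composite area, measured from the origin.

x̄ = 25.66 in, ȳ = 30.54 in

vertical leg: A = 16 × 95 = 1520.00, centroid at (8.00, 47.50).
horizontal leg: A = 60 × 22 = 1320.00, centroid at (46.00, 11.00).
ΣA = 2840.00 in²
ΣAx̄ = (1520.00)(8.00) + (1320.00)(46.00) = 72880.00 in³
ΣAȳ = (1520.00)(47.50) + (1320.00)(11.00) = 86720.00 in³
x̄ = 72880.00 / 2840.00 = 25.66 in
ȳ = 86720.00 / 2840.00 = 30.54 in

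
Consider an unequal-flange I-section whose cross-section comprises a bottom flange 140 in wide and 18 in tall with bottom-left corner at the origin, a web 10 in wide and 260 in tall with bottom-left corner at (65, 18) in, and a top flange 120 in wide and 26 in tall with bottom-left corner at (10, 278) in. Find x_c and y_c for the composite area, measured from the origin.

bottom flange: A = 140 × 18 = 2520.00, centroid at (70.00, 9.00).
web: A = 10 × 260 = 2600.00, centroid at (70.00, 148.00).
top flange: A = 120 × 26 = 3120.00, centroid at (70.00, 291.00).
ΣA = 8240.00 in², ΣAx_c = 576800.00 in³, ΣAy_c = 1315400.00 in³.
x_c = 576800.00/8240.00 = 70.00 in; y_c = 1315400.00/8240.00 = 159.64 in.

x_c = 70.00 in, y_c = 159.64 in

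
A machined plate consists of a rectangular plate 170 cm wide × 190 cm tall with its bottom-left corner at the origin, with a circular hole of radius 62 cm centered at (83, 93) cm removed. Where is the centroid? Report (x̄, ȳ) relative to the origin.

x̄ = 86.19 cm, ȳ = 96.19 cm

plate: A = 170 × 190 = 32300.00, centroid at (85.00, 95.00).
hole: A = −π·62² = -12076.28, centroid at (83.00, 93.00).
ΣA = 20223.72 cm², ΣAx̄ = 1743168.58 cm³, ΣAȳ = 1945405.76 cm³.
x̄ = 1743168.58/20223.72 = 86.19 cm; ȳ = 1945405.76/20223.72 = 96.19 cm.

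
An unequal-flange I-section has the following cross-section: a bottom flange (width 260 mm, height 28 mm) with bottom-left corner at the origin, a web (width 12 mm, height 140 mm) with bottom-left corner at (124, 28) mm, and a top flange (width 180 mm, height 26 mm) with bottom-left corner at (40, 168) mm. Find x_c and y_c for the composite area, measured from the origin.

bottom flange: A = 260 × 28 = 7280.00, centroid at (130.00, 14.00).
web: A = 12 × 140 = 1680.00, centroid at (130.00, 98.00).
top flange: A = 180 × 26 = 4680.00, centroid at (130.00, 181.00).
ΣA = 13640.00 mm², ΣAx_c = 1773200.00 mm³, ΣAy_c = 1113640.00 mm³.
x_c = 1773200.00/13640.00 = 130.00 mm; y_c = 1113640.00/13640.00 = 81.65 mm.

x_c = 130.00 mm, y_c = 81.65 mm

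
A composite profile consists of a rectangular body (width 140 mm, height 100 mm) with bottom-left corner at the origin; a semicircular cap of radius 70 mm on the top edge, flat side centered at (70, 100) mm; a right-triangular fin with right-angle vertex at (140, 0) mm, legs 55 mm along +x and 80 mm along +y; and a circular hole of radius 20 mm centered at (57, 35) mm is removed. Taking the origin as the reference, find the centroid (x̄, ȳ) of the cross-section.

x̄ = 79.31 mm, ȳ = 75.66 mm

rectangular body: A = 140 × 100 = 14000.00, centroid at (70.00, 50.00).
semicircular top: A = ½π·70² = 7696.90, centroid at (70.00, 129.71).
triangular fin: A = ½·55·80 = 2200.00, centroid at (158.33, 26.67).
hole: A = −π·20² = -1256.64, centroid at (57.00, 35.00).
ΣA = 22640.26 mm², ΣAx̄ = 1795488.16 mm³, ΣAȳ = 1713041.24 mm³.
x̄ = 1795488.16/22640.26 = 79.31 mm; ȳ = 1713041.24/22640.26 = 75.66 mm.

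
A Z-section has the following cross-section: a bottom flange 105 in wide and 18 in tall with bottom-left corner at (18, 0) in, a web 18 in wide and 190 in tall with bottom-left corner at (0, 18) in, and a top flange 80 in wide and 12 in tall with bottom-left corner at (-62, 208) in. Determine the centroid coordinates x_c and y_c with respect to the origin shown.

x_c = 22.79 in, y_c = 97.11 in

Part | A | x̄ᵢ | ȳᵢ | A·x̄ᵢ | A·ȳᵢ
bottom flange | 1890.00 | 70.50 | 9.00 | 133245.00 | 17010.00
web | 3420.00 | 9.00 | 113.00 | 30780.00 | 386460.00
top flange | 960.00 | -22.00 | 214.00 | -21120.00 | 205440.00
Σ | 6270.00 |  |  | 142905.00 | 608910.00
x_c = 142905.00 / 6270.00 = 22.79 in
y_c = 608910.00 / 6270.00 = 97.11 in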